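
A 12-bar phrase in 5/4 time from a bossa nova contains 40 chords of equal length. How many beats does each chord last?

12 bars × 5 beats/bar = 60 beats total.
60 beats ÷ 40 chords = 1.5 beats per chord.
(That is a dotted quarter note.)

1.5 beats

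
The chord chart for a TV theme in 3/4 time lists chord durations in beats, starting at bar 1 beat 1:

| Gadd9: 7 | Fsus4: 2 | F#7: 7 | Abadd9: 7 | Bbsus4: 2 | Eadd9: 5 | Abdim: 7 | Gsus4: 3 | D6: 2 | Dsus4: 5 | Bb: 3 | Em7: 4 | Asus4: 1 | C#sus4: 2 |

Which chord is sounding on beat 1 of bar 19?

Asus4

Beat 1 of bar 19 is beat (19−1)×3 + 1 = 55 overall.
Running totals: Gadd9 ends at 7, Fsus4 ends at 9, F#7 ends at 16, Abadd9 ends at 23, Bbsus4 ends at 25, Eadd9 ends at 30, Abdim ends at 37, Gsus4 ends at 40, D6 ends at 42, Dsus4 ends at 47, Bb ends at 50, Em7 ends at 54, Asus4 ends at 55.
Beat 55 falls within Asus4.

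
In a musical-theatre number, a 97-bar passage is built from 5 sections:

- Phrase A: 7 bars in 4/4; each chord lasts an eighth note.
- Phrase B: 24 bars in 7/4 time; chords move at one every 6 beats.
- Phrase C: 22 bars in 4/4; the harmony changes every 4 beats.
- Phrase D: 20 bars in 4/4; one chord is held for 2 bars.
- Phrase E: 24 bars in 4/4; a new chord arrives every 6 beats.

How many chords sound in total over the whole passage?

A: 7·4 = 28 beats, 28/0.5 = 56 chords.
B: 24·7 = 168 beats, 168/6 = 28 chords.
C: 22·4 = 88 beats, 88/4 = 22 chords.
D: 20·4 = 80 beats, 80/8 = 10 chords.
E: 24·4 = 96 beats, 96/6 = 16 chords.
Total: 56 + 28 + 22 + 10 + 16 = 132.

132 chords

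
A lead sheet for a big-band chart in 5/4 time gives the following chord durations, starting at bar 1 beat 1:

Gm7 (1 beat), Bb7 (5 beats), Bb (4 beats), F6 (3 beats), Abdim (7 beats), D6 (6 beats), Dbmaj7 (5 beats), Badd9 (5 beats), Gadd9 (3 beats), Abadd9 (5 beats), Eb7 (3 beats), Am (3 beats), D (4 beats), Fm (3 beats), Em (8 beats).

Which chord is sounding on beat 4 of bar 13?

Beat 4 of bar 13 is beat (13−1)×5 + 4 = 64 overall.
Running totals: Gm7 ends at 1, Bb7 ends at 6, Bb ends at 10, F6 ends at 13, Abdim ends at 20, D6 ends at 26, Dbmaj7 ends at 31, Badd9 ends at 36, Gadd9 ends at 39, Abadd9 ends at 44, Eb7 ends at 47, Am ends at 50, D ends at 54, Fm ends at 57, Em ends at 65.
Beat 64 falls within Em.

Em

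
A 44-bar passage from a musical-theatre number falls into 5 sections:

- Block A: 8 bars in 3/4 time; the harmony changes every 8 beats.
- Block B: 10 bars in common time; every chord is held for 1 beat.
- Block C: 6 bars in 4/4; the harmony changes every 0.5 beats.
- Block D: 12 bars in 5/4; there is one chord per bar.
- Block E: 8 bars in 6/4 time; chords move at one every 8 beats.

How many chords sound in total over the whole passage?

109 chords

A has 24 beats and chords last 8 each, so 3 chords.
B has 40 beats and chords last 1 each, so 40 chords.
C has 24 beats and chords last 0.5 each, so 48 chords.
D has 60 beats and chords last 5 each, so 12 chords.
E has 48 beats and chords last 8 each, so 6 chords.
Total: 3 + 40 + 48 + 12 + 6 = 109.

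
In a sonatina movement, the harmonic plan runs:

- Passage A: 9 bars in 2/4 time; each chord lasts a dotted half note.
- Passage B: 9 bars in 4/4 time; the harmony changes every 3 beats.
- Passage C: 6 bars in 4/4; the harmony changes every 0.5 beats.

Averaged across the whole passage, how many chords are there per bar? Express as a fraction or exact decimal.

A: 9 bars of 2 beats is 18 beats; at 3 beats each that's 6 chords.
B: 9 bars of 4 beats is 36 beats; at 3 beats each that's 12 chords.
C: 6 bars of 4 beats is 24 beats; at 0.5 beats each that's 48 chords.
Overall: 66 chords over 24 bars → 66/24 = 2.75 chords per bar.

2.75 chords per bar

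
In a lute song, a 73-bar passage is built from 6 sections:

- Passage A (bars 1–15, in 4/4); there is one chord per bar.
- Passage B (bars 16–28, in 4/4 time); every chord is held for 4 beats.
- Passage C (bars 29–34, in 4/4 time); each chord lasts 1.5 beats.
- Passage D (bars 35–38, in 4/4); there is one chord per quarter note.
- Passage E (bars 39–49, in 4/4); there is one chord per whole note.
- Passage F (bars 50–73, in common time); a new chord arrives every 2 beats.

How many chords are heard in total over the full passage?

A has 60 beats and chords last 4 each, so 15 chords.
B has 52 beats and chords last 4 each, so 13 chords.
C has 24 beats and chords last 1.5 each, so 16 chords.
D has 16 beats and chords last 1 each, so 16 chords.
E has 44 beats and chords last 4 each, so 11 chords.
F has 96 beats and chords last 2 each, so 48 chords.
Total: 15 + 13 + 16 + 16 + 11 + 48 = 119.

119 chords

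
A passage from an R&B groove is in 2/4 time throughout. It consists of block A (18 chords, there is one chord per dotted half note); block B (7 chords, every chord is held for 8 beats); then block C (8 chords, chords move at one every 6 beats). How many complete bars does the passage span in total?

A: 18 × 3 = 54 beats = 27 bars.
B: 7 × 8 = 56 beats = 28 bars.
C: 8 × 6 = 48 beats = 24 bars.
Total: 27 + 28 + 24 = 79 bars.

79 bars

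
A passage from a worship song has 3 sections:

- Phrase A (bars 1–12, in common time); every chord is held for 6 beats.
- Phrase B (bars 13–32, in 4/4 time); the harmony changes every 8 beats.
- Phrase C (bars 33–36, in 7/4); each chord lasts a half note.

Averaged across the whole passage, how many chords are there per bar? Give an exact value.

A: 12 bars of 4 beats is 48 beats; at 6 beats each that's 8 chords.
B: 20 bars of 4 beats is 80 beats; at 8 beats each that's 10 chords.
C: 4 bars of 7 beats is 28 beats; at 2 beats each that's 14 chords.
Overall: 32 chords over 36 bars → 32/36 = 8/9 chords per bar.

8/9 chords per bar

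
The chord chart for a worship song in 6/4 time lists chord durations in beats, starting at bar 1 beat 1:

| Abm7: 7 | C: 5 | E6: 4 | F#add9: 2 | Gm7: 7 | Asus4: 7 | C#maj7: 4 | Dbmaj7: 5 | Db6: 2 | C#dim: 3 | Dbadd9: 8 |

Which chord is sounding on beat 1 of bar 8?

Beat 1 of bar 8 is beat (8−1)×6 + 1 = 43 overall.
Running totals: Abm7 ends at 7, C ends at 12, E6 ends at 16, F#add9 ends at 18, Gm7 ends at 25, Asus4 ends at 32, C#maj7 ends at 36, Dbmaj7 ends at 41, Db6 ends at 43.
Beat 43 falls within Db6.

Db6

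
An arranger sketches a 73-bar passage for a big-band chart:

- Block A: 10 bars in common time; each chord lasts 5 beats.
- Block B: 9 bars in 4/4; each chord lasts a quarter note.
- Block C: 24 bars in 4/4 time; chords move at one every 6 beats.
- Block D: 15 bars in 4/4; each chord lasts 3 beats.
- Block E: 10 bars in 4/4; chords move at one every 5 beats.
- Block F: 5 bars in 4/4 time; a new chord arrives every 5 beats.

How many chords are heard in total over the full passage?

92 chords

A: 10·4 = 40 beats, 40/5 = 8 chords.
B: 9·4 = 36 beats, 36/1 = 36 chords.
C: 24·4 = 96 beats, 96/6 = 16 chords.
D: 15·4 = 60 beats, 60/3 = 20 chords.
E: 10·4 = 40 beats, 40/5 = 8 chords.
F: 5·4 = 20 beats, 20/5 = 4 chords.
Total: 8 + 36 + 16 + 20 + 8 + 4 = 92.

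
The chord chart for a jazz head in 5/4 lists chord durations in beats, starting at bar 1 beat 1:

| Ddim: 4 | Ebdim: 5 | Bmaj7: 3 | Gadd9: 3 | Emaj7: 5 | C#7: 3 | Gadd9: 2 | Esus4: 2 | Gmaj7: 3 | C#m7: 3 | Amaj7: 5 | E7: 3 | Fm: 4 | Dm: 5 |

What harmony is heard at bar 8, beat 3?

Beat 3 of bar 8 is beat (8−1)×5 + 3 = 38 overall.
Running totals: Ddim ends at 4, Ebdim ends at 9, Bmaj7 ends at 12, Gadd9 ends at 15, Emaj7 ends at 20, C#7 ends at 23, Gadd9 ends at 25, Esus4 ends at 27, Gmaj7 ends at 30, C#m7 ends at 33, Amaj7 ends at 38.
Beat 38 falls within Amaj7.

Amaj7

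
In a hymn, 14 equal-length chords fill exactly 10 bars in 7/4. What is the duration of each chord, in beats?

10 bars × 7 beats/bar = 70 beats total.
70 beats ÷ 14 chords = 5 beats per chord.

5 beats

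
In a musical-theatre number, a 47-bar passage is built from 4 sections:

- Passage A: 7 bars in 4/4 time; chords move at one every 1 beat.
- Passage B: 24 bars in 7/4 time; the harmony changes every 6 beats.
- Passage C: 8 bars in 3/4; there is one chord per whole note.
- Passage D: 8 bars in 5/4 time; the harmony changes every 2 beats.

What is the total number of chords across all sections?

A has 28 beats and chords last 1 each, so 28 chords.
B has 168 beats and chords last 6 each, so 28 chords.
C has 24 beats and chords last 4 each, so 6 chords.
D has 40 beats and chords last 2 each, so 20 chords.
Total: 28 + 28 + 6 + 20 = 82.

82 chords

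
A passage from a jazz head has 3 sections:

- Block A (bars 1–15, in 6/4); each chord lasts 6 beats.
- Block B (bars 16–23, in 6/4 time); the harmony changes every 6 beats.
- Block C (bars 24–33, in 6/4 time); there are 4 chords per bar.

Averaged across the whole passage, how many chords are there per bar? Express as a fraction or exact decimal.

A: 15 bars of 6 beats is 90 beats; at 6 beats each that's 15 chords.
B: 8 bars of 6 beats is 48 beats; at 6 beats each that's 8 chords.
C: 10 bars of 6 beats is 60 beats; at 1.5 beats each that's 40 chords.
Overall: 63 chords over 33 bars → 63/33 = 21/11 chords per bar.

21/11 chords per bar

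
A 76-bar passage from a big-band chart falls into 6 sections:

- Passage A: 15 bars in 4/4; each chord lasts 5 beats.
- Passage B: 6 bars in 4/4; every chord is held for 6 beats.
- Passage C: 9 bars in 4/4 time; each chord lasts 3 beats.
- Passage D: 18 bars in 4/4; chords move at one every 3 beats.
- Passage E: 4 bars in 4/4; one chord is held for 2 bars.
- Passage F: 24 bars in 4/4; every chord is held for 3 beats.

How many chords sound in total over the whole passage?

86 chords

A has 60 beats and chords last 5 each, so 12 chords.
B has 24 beats and chords last 6 each, so 4 chords.
C has 36 beats and chords last 3 each, so 12 chords.
D has 72 beats and chords last 3 each, so 24 chords.
E has 16 beats and chords last 8 each, so 2 chords.
F has 96 beats and chords last 3 each, so 32 chords.
Total: 12 + 4 + 12 + 24 + 2 + 32 = 86.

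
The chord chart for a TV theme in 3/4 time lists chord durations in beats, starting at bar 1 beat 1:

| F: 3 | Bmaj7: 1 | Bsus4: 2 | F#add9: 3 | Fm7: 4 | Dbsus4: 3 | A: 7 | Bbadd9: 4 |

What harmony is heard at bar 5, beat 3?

Beat 3 of bar 5 is beat (5−1)×3 + 3 = 15 overall.
Running totals: F ends at 3, Bmaj7 ends at 4, Bsus4 ends at 6, F#add9 ends at 9, Fm7 ends at 13, Dbsus4 ends at 16.
Beat 15 falls within Dbsus4.

Dbsus4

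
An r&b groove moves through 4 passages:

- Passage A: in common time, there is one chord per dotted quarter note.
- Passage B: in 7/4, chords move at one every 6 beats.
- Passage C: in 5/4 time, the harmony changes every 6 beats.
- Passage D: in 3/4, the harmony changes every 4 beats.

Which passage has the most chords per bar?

A: 4 beats/bar ÷ 1.5 beats/chord = 8/3 chords/bar.
B: 7 beats/bar ÷ 6 beats/chord = 7/6 chords/bar.
C: 5 beats/bar ÷ 6 beats/chord = 5/6 chords/bar.
D: 3 beats/bar ÷ 4 beats/chord = 0.75 chords/bar.
Fastest is A at 8/3 chords/bar.

Passage A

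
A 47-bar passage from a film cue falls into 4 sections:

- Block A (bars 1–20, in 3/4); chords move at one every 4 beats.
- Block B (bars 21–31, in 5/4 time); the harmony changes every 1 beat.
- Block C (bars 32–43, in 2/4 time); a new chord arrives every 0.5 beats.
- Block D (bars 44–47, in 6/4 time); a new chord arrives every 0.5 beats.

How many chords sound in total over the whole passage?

166 chords

A: 20 bars × 3 beats = 60 beats; 4 beats/chord → 15 chords.
B: 11 bars × 5 beats = 55 beats; 1 beat/chord → 55 chords.
C: 12 bars × 2 beats = 24 beats; 0.5 beats/chord → 48 chords.
D: 4 bars × 6 beats = 24 beats; 0.5 beats/chord → 48 chords.
Total: 15 + 55 + 48 + 48 = 166.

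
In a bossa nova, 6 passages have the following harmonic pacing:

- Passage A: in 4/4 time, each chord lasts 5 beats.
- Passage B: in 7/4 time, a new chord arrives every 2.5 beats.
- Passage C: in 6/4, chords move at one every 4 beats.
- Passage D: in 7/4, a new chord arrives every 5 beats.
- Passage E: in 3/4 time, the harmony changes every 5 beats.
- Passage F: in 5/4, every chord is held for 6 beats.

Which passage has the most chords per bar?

Passage B

A: 4/5 = 0.8 chords/bar.
B: 7/2.5 = 2.8 chords/bar.
C: 6/4 = 1.5 chords/bar.
D: 7/5 = 1.4 chords/bar.
E: 3/5 = 0.6 chords/bar.
F: 5/6 = 5/6 chords/bar.
Fastest is B at 2.8 chords/bar.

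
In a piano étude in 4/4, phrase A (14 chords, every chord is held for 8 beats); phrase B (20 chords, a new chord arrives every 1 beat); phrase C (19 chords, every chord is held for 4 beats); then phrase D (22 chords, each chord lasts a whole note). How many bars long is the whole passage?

74 bars

A: 14 × 8 = 112 beats = 28 bars.
B: 20 × 1 = 20 beats = 5 bars.
C: 19 × 4 = 76 beats = 19 bars.
D: 22 × 4 = 88 beats = 22 bars.
Total: 28 + 5 + 19 + 22 = 74 bars.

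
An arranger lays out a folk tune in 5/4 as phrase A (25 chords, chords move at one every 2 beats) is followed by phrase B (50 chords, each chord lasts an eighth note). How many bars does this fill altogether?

15 bars

A: 25 × 2 = 50 beats = 10 bars.
B: 50 × 0.5 = 25 beats = 5 bars.
Total: 10 + 5 = 15 bars.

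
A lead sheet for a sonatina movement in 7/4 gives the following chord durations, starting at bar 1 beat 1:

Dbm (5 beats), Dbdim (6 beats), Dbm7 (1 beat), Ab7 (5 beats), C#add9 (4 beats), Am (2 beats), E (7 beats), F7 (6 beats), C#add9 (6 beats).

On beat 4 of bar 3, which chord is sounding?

Beat 4 of bar 3 is beat (3−1)×7 + 4 = 18 overall.
Running totals: Dbm ends at 5, Dbdim ends at 11, Dbm7 ends at 12, Ab7 ends at 17, C#add9 ends at 21.
Beat 18 falls within C#add9.

C#add9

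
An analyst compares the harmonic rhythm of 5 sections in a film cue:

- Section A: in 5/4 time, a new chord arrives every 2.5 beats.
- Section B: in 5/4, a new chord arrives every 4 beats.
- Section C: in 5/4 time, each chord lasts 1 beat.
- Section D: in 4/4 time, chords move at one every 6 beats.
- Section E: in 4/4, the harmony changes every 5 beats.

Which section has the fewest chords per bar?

A: 5/2.5 = 2 chords/bar.
B: 5/4 = 1.25 chords/bar.
C: 5/1 = 5 chords/bar.
D: 4/6 = 2/3 chords/bar.
E: 4/5 = 0.8 chords/bar.
Slowest is D at 2/3 chords/bar.

Section D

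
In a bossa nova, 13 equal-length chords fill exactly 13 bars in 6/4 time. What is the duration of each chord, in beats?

13 bars × 6 beats/bar = 78 beats total.
78 beats ÷ 13 chords = 6 beats per chord.

6 beats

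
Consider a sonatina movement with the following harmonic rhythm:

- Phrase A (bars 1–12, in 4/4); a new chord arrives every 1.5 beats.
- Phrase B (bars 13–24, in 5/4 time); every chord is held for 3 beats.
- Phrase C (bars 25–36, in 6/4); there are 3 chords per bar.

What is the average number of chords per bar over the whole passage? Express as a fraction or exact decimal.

A: 12 bars of 4 beats is 48 beats; at 1.5 beats each that's 32 chords.
B: 12 bars of 5 beats is 60 beats; at 3 beats each that's 20 chords.
C: 12 bars of 6 beats is 72 beats; at 2 beats each that's 36 chords.
Overall: 88 chords over 36 bars → 88/36 = 22/9 chords per bar.

22/9 chords per bar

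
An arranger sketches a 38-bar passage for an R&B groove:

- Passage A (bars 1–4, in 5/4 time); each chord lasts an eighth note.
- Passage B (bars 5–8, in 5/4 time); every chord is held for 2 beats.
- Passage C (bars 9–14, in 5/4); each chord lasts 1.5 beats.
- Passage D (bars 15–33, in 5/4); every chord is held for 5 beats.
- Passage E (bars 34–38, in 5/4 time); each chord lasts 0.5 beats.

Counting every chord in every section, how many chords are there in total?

139 chords

A: 4 bars × 5 beats = 20 beats; 0.5 beats/chord → 40 chords.
B: 4 bars × 5 beats = 20 beats; 2 beats/chord → 10 chords.
C: 6 bars × 5 beats = 30 beats; 1.5 beats/chord → 20 chords.
D: 19 bars × 5 beats = 95 beats; 5 beats/chord → 19 chords.
E: 5 bars × 5 beats = 25 beats; 0.5 beats/chord → 50 chords.
Total: 40 + 10 + 20 + 19 + 50 = 139.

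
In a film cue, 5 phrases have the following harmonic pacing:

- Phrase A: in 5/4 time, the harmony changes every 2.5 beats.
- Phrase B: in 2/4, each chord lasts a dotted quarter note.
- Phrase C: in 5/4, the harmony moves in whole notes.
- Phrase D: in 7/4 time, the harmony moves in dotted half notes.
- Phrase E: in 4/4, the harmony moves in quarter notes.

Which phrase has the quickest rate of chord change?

A: each chord is 2.5 beats in 5/4, so 2 per bar.
B: each chord is 1.5 beats in 2/4, so 4/3 per bar.
C: each chord is 4 beats in 5/4, so 1.25 per bar.
D: each chord is 3 beats in 7/4, so 7/3 per bar.
E: each chord is 1 beat in 4/4, so 4 per bar.
Fastest is E at 4 chords/bar.

Phrase E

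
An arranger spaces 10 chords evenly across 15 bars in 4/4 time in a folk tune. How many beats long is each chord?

6 beats

15 bars × 4 beats/bar = 60 beats total.
60 beats ÷ 10 chords = 6 beats per chord.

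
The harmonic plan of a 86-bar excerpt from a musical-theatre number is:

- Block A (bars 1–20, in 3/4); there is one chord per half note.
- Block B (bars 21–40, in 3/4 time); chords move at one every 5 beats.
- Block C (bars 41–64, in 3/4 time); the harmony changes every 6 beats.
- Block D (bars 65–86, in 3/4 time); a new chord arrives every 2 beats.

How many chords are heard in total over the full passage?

A has 60 beats and chords last 2 each, so 30 chords.
B has 60 beats and chords last 5 each, so 12 chords.
C has 72 beats and chords last 6 each, so 12 chords.
D has 66 beats and chords last 2 each, so 33 chords.
Total: 30 + 12 + 12 + 33 = 87.

87 chords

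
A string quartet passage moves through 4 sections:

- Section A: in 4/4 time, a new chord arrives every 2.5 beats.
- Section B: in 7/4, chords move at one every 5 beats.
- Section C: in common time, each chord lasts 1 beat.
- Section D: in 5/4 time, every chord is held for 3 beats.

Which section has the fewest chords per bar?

A: 4/2.5 = 1.6 chords/bar.
B: 7/5 = 1.4 chords/bar.
C: 4/1 = 4 chords/bar.
D: 5/3 = 5/3 chords/bar.
Slowest is B at 1.4 chords/bar.

Section B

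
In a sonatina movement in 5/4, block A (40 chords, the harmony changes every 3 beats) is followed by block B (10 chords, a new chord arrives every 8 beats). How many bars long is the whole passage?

40 bars

A: 40 × 3 = 120 beats = 24 bars.
B: 10 × 8 = 80 beats = 16 bars.
Total: 24 + 16 = 40 bars.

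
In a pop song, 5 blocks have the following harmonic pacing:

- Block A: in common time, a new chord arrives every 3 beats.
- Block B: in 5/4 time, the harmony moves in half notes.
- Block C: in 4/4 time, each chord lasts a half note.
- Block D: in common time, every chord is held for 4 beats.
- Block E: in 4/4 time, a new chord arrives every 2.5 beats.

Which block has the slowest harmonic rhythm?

A: 4/3 = 4/3 chords/bar.
B: 5/2 = 2.5 chords/bar.
C: 4/2 = 2 chords/bar.
D: 4/4 = 1 chord/bar.
E: 4/2.5 = 1.6 chords/bar.
Slowest is D at 1 chords/bar.

Block D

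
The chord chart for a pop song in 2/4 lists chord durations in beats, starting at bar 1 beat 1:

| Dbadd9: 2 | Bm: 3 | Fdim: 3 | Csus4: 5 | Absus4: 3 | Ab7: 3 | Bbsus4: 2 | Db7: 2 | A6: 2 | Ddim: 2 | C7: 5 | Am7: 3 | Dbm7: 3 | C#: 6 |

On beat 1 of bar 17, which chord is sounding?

Beat 1 of bar 17 is beat (17−1)×2 + 1 = 33 overall.
Running totals: Dbadd9 ends at 2, Bm ends at 5, Fdim ends at 8, Csus4 ends at 13, Absus4 ends at 16, Ab7 ends at 19, Bbsus4 ends at 21, Db7 ends at 23, A6 ends at 25, Ddim ends at 27, C7 ends at 32, Am7 ends at 35.
Beat 33 falls within Am7.

Am7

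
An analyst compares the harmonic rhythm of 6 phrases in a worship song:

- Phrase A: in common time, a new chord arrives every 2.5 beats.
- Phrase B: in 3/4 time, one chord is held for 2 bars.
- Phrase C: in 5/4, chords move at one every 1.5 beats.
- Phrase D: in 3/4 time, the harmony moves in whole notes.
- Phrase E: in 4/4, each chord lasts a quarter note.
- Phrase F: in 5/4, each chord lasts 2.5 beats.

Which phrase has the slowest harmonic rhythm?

A: 4 beats/bar ÷ 2.5 beats/chord = 1.6 chords/bar.
B: 3 beats/bar ÷ 6 beats/chord = 0.5 chords/bar.
C: 5 beats/bar ÷ 1.5 beats/chord = 10/3 chords/bar.
D: 3 beats/bar ÷ 4 beats/chord = 0.75 chords/bar.
E: 4 beats/bar ÷ 1 beat/chord = 4 chords/bar.
F: 5 beats/bar ÷ 2.5 beats/chord = 2 chords/bar.
Slowest is B at 0.5 chords/bar.

Phrase B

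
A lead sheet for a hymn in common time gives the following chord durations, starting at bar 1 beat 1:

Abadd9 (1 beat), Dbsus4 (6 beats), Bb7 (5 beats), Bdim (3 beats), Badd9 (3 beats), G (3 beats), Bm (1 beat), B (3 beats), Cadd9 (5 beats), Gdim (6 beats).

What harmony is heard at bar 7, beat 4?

Beat 4 of bar 7 is beat (7−1)×4 + 4 = 28 overall.
Running totals: Abadd9 ends at 1, Dbsus4 ends at 7, Bb7 ends at 12, Bdim ends at 15, Badd9 ends at 18, G ends at 21, Bm ends at 22, B ends at 25, Cadd9 ends at 30.
Beat 28 falls within Cadd9.

Cadd9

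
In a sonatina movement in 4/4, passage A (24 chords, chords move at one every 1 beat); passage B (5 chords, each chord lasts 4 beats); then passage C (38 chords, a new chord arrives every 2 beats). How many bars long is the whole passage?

A: 24 × 1 = 24 beats = 6 bars.
B: 5 × 4 = 20 beats = 5 bars.
C: 38 × 2 = 76 beats = 19 bars.
Total: 6 + 5 + 19 = 30 bars.

30 bars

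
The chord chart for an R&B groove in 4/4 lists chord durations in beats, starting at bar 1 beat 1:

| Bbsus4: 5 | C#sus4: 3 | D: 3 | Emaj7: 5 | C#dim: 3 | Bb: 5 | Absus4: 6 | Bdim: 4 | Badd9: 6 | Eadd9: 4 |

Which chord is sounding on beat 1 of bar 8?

Beat 1 of bar 8 is beat (8−1)×4 + 1 = 29 overall.
Running totals: Bbsus4 ends at 5, C#sus4 ends at 8, D ends at 11, Emaj7 ends at 16, C#dim ends at 19, Bb ends at 24, Absus4 ends at 30.
Beat 29 falls within Absus4.

Absus4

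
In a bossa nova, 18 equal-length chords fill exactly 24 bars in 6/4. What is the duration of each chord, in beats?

8 beats

24 bars × 6 beats/bar = 144 beats total.
144 beats ÷ 18 chords = 8 beats per chord.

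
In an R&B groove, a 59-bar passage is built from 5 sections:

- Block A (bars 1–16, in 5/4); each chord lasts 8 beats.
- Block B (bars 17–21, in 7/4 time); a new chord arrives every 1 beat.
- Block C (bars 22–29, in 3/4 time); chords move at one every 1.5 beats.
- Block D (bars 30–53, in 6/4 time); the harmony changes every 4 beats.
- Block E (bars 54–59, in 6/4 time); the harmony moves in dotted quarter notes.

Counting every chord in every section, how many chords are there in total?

121 chords

A: 16 bars × 5 beats = 80 beats; 8 beats/chord → 10 chords.
B: 5 bars × 7 beats = 35 beats; 1 beat/chord → 35 chords.
C: 8 bars × 3 beats = 24 beats; 1.5 beats/chord → 16 chords.
D: 24 bars × 6 beats = 144 beats; 4 beats/chord → 36 chords.
E: 6 bars × 6 beats = 36 beats; 1.5 beats/chord → 24 chords.
Total: 10 + 35 + 16 + 36 + 24 = 121.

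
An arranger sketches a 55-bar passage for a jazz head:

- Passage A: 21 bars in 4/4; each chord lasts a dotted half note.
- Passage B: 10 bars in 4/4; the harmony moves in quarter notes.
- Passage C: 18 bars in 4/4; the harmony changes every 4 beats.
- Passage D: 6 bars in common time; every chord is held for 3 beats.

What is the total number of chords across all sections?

A has 84 beats and chords last 3 each, so 28 chords.
B has 40 beats and chords last 1 each, so 40 chords.
C has 72 beats and chords last 4 each, so 18 chords.
D has 24 beats and chords last 3 each, so 8 chords.
Total: 28 + 40 + 18 + 8 = 94.

94 chords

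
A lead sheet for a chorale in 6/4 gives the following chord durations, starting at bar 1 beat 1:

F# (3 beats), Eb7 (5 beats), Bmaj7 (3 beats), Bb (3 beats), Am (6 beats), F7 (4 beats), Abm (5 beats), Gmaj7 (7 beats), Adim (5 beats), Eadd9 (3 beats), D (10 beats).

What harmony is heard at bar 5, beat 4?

Abm

Beat 4 of bar 5 is beat (5−1)×6 + 4 = 28 overall.
Running totals: F# ends at 3, Eb7 ends at 8, Bmaj7 ends at 11, Bb ends at 14, Am ends at 20, F7 ends at 24, Abm ends at 29.
Beat 28 falls within Abm.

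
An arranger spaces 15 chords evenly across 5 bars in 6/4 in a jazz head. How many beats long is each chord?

5 bars × 6 beats/bar = 30 beats total.
30 beats ÷ 15 chords = 2 beats per chord.
(That is a half note.)

2 beats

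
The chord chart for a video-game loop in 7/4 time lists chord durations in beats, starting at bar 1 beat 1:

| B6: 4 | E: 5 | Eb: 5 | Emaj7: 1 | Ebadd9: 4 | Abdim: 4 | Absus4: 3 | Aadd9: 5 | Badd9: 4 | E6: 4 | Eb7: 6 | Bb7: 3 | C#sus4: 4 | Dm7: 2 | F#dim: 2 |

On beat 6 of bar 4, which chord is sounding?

Aadd9

Beat 6 of bar 4 is beat (4−1)×7 + 6 = 27 overall.
Running totals: B6 ends at 4, E ends at 9, Eb ends at 14, Emaj7 ends at 15, Ebadd9 ends at 19, Abdim ends at 23, Absus4 ends at 26, Aadd9 ends at 31.
Beat 27 falls within Aadd9.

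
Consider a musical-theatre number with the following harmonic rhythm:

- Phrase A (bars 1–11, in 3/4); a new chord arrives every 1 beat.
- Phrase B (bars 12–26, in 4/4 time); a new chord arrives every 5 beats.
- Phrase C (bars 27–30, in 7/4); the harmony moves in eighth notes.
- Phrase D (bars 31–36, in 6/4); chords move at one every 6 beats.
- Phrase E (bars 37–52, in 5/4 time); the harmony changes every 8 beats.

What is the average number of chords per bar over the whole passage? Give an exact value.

A: 11 × 3 = 33 beats ÷ 1 = 33 chords.
B: 15 × 4 = 60 beats ÷ 5 = 12 chords.
C: 4 × 7 = 28 beats ÷ 0.5 = 56 chords.
D: 6 × 6 = 36 beats ÷ 6 = 6 chords.
E: 16 × 5 = 80 beats ÷ 8 = 10 chords.
Overall: 117 chords over 52 bars → 117/52 = 2.25 chords per bar.

2.25 chords per bar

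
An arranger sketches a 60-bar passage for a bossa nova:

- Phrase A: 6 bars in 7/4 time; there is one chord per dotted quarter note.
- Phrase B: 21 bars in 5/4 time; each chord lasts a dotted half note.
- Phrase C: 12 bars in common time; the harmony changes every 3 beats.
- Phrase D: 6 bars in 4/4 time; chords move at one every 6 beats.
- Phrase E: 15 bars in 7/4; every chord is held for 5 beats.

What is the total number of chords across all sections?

A: 6·7 = 42 beats, 42/1.5 = 28 chords.
B: 21·5 = 105 beats, 105/3 = 35 chords.
C: 12·4 = 48 beats, 48/3 = 16 chords.
D: 6·4 = 24 beats, 24/6 = 4 chords.
E: 15·7 = 105 beats, 105/5 = 21 chords.
Total: 28 + 35 + 16 + 4 + 21 = 104.

104 chords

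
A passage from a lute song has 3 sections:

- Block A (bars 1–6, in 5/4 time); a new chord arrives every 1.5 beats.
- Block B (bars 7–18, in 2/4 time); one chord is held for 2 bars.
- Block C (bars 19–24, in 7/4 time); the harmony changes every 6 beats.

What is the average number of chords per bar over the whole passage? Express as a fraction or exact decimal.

A: 6 × 5 = 30 beats ÷ 1.5 = 20 chords.
B: 12 × 2 = 24 beats ÷ 4 = 6 chords.
C: 6 × 7 = 42 beats ÷ 6 = 7 chords.
Overall: 33 chords over 24 bars → 33/24 = 1.375 chords per bar.

1.375 chords per bar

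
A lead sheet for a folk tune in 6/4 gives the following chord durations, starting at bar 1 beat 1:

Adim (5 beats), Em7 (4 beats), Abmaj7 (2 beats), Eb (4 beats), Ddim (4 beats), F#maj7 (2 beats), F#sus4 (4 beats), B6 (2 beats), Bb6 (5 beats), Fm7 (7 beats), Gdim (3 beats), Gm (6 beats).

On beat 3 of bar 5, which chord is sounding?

Beat 3 of bar 5 is beat (5−1)×6 + 3 = 27 overall.
Running totals: Adim ends at 5, Em7 ends at 9, Abmaj7 ends at 11, Eb ends at 15, Ddim ends at 19, F#maj7 ends at 21, F#sus4 ends at 25, B6 ends at 27.
Beat 27 falls within B6.

B6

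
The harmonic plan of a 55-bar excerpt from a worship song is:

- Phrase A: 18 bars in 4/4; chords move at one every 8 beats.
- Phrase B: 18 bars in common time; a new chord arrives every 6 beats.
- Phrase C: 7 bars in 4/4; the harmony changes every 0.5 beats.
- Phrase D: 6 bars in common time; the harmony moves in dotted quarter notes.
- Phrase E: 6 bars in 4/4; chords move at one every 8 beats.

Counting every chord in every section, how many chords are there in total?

A has 72 beats and chords last 8 each, so 9 chords.
B has 72 beats and chords last 6 each, so 12 chords.
C has 28 beats and chords last 0.5 each, so 56 chords.
D has 24 beats and chords last 1.5 each, so 16 chords.
E has 24 beats and chords last 8 each, so 3 chords.
Total: 9 + 12 + 56 + 16 + 3 = 96.

96 chords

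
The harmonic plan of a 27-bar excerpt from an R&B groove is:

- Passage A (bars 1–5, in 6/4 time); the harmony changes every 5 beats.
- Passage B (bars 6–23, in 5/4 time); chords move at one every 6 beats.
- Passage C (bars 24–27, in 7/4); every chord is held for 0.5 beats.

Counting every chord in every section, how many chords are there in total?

A: 5·6 = 30 beats, 30/5 = 6 chords.
B: 18·5 = 90 beats, 90/6 = 15 chords.
C: 4·7 = 28 beats, 28/0.5 = 56 chords.
Total: 6 + 15 + 56 = 77.

77 chords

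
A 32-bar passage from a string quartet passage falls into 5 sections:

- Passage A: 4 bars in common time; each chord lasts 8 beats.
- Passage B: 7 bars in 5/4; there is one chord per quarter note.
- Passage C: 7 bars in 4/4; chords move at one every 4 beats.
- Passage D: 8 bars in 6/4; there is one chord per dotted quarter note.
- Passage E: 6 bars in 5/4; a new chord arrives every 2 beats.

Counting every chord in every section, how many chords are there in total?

91 chords

A: 4·4 = 16 beats, 16/8 = 2 chords.
B: 7·5 = 35 beats, 35/1 = 35 chords.
C: 7·4 = 28 beats, 28/4 = 7 chords.
D: 8·6 = 48 beats, 48/1.5 = 32 chords.
E: 6·5 = 30 beats, 30/2 = 15 chords.
Total: 2 + 35 + 7 + 32 + 15 = 91.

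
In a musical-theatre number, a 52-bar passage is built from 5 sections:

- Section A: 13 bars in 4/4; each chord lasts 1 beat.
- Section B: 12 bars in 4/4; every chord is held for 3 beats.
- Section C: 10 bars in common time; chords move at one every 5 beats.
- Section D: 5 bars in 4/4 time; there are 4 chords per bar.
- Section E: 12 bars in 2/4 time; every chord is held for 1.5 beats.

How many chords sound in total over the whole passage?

112 chords

A has 52 beats and chords last 1 each, so 52 chords.
B has 48 beats and chords last 3 each, so 16 chords.
C has 40 beats and chords last 5 each, so 8 chords.
D has 20 beats and chords last 1 each, so 20 chords.
E has 24 beats and chords last 1.5 each, so 16 chords.
Total: 52 + 16 + 8 + 20 + 16 = 112.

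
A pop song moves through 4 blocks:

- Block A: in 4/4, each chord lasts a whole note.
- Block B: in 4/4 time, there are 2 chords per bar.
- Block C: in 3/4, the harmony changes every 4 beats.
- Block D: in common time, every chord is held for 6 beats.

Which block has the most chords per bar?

Block B

A: 4 beats/bar ÷ 4 beats/chord = 1 chord/bar.
B: 4 beats/bar ÷ 2 beats/chord = 2 chords/bar.
C: 3 beats/bar ÷ 4 beats/chord = 0.75 chords/bar.
D: 4 beats/bar ÷ 6 beats/chord = 2/3 chords/bar.
Fastest is B at 2 chords/bar.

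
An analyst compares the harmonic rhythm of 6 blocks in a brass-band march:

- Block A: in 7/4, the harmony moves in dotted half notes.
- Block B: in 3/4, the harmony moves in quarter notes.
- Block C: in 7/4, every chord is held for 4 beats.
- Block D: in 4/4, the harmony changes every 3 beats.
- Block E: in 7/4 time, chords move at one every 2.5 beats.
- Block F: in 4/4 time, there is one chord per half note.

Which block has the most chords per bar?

A: 7/3 = 7/3 chords/bar.
B: 3/1 = 3 chords/bar.
C: 7/4 = 1.75 chords/bar.
D: 4/3 = 4/3 chords/bar.
E: 7/2.5 = 2.8 chords/bar.
F: 4/2 = 2 chords/bar.
Fastest is B at 3 chords/bar.

Block B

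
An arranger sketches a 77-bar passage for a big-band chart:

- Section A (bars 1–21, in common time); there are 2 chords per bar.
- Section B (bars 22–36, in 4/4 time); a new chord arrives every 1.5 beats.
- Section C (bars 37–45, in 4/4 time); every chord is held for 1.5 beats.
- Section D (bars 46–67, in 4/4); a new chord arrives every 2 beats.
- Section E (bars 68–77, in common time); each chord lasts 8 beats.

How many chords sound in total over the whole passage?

155 chords

A: 21·4 = 84 beats, 84/2 = 42 chords.
B: 15·4 = 60 beats, 60/1.5 = 40 chords.
C: 9·4 = 36 beats, 36/1.5 = 24 chords.
D: 22·4 = 88 beats, 88/2 = 44 chords.
E: 10·4 = 40 beats, 40/8 = 5 chords.
Total: 42 + 40 + 24 + 44 + 5 = 155.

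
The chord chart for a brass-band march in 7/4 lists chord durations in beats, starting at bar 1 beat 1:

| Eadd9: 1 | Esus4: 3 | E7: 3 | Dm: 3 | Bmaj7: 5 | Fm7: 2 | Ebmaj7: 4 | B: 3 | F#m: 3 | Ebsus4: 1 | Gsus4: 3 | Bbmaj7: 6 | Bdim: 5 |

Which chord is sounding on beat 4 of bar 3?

Beat 4 of bar 3 is beat (3−1)×7 + 4 = 18 overall.
Running totals: Eadd9 ends at 1, Esus4 ends at 4, E7 ends at 7, Dm ends at 10, Bmaj7 ends at 15, Fm7 ends at 17, Ebmaj7 ends at 21.
Beat 18 falls within Ebmaj7.

Ebmaj7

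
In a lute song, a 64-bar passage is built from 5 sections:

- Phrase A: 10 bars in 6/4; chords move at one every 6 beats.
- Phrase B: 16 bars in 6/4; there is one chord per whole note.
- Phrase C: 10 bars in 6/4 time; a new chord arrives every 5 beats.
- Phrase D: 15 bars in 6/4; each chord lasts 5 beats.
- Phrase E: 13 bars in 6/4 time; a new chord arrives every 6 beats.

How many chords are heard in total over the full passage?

77 chords

A: 10 bars × 6 beats = 60 beats; 6 beats/chord → 10 chords.
B: 16 bars × 6 beats = 96 beats; 4 beats/chord → 24 chords.
C: 10 bars × 6 beats = 60 beats; 5 beats/chord → 12 chords.
D: 15 bars × 6 beats = 90 beats; 5 beats/chord → 18 chords.
E: 13 bars × 6 beats = 78 beats; 6 beats/chord → 13 chords.
Total: 10 + 24 + 12 + 18 + 13 = 77.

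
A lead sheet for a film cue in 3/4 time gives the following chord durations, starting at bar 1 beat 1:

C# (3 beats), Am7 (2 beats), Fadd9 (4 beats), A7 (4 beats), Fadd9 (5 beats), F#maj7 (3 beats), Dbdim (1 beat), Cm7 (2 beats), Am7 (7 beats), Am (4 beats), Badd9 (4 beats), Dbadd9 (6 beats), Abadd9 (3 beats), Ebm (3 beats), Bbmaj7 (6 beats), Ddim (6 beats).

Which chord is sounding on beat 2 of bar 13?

Beat 2 of bar 13 is beat (13−1)×3 + 2 = 38 overall.
Running totals: C# ends at 3, Am7 ends at 5, Fadd9 ends at 9, A7 ends at 13, Fadd9 ends at 18, F#maj7 ends at 21, Dbdim ends at 22, Cm7 ends at 24, Am7 ends at 31, Am ends at 35, Badd9 ends at 39.
Beat 38 falls within Badd9.

Badd9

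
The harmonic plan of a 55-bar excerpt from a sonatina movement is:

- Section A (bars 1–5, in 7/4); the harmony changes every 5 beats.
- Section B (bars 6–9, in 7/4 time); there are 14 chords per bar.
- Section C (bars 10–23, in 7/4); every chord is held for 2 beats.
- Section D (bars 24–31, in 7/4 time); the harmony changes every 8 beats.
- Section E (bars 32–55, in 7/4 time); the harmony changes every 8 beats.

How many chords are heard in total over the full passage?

A has 35 beats and chords last 5 each, so 7 chords.
B has 28 beats and chords last 0.5 each, so 56 chords.
C has 98 beats and chords last 2 each, so 49 chords.
D has 56 beats and chords last 8 each, so 7 chords.
E has 168 beats and chords last 8 each, so 21 chords.
Total: 7 + 56 + 49 + 7 + 21 = 140.

140 chords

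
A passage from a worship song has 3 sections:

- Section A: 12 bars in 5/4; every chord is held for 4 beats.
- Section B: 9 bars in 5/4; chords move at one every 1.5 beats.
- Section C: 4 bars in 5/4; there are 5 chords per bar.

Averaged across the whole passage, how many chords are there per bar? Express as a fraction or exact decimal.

2.6 chords per bar

A: 12 × 5 = 60 beats ÷ 4 = 15 chords.
B: 9 × 5 = 45 beats ÷ 1.5 = 30 chords.
C: 4 × 5 = 20 beats ÷ 1 = 20 chords.
Overall: 65 chords over 25 bars → 65/25 = 2.6 chords per bar.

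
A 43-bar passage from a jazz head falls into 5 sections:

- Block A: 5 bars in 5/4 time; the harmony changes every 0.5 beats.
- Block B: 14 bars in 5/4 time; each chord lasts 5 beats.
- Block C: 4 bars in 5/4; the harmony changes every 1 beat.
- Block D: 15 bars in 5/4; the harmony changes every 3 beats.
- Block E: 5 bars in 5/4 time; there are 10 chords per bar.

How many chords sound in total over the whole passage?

159 chords

A: 5·5 = 25 beats, 25/0.5 = 50 chords.
B: 14·5 = 70 beats, 70/5 = 14 chords.
C: 4·5 = 20 beats, 20/1 = 20 chords.
D: 15·5 = 75 beats, 75/3 = 25 chords.
E: 5·5 = 25 beats, 25/0.5 = 50 chords.
Total: 50 + 14 + 20 + 25 + 50 = 159.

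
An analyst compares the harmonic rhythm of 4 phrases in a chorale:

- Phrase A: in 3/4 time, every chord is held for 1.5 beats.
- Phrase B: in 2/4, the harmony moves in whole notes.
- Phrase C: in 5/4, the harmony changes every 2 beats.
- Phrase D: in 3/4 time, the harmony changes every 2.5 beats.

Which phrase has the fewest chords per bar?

A: 3 beats/bar ÷ 1.5 beats/chord = 2 chords/bar.
B: 2 beats/bar ÷ 4 beats/chord = 0.5 chords/bar.
C: 5 beats/bar ÷ 2 beats/chord = 2.5 chords/bar.
D: 3 beats/bar ÷ 2.5 beats/chord = 1.2 chords/bar.
Slowest is B at 0.5 chords/bar.

Phrase B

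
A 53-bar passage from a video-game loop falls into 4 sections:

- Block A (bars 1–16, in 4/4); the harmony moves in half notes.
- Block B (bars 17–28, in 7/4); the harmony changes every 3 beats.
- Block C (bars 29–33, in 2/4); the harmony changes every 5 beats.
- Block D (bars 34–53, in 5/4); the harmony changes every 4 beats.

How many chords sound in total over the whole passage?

A: 16·4 = 64 beats, 64/2 = 32 chords.
B: 12·7 = 84 beats, 84/3 = 28 chords.
C: 5·2 = 10 beats, 10/5 = 2 chords.
D: 20·5 = 100 beats, 100/4 = 25 chords.
Total: 32 + 28 + 2 + 25 = 87.

87 chords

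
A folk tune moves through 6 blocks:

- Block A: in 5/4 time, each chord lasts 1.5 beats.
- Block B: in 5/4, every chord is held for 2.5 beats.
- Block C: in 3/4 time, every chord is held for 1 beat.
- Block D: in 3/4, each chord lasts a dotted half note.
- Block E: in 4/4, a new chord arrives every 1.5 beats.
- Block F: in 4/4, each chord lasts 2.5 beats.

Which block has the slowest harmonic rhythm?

Block D

A: 5/1.5 = 10/3 chords/bar.
B: 5/2.5 = 2 chords/bar.
C: 3/1 = 3 chords/bar.
D: 3/3 = 1 chord/bar.
E: 4/1.5 = 8/3 chords/bar.
F: 4/2.5 = 1.6 chords/bar.
Slowest is D at 1 chords/bar.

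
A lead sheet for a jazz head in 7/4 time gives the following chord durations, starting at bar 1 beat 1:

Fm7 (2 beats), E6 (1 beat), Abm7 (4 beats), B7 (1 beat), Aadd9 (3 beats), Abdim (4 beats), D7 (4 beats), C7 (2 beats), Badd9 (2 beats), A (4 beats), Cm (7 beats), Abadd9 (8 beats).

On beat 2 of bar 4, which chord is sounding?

Beat 2 of bar 4 is beat (4−1)×7 + 2 = 23 overall.
Running totals: Fm7 ends at 2, E6 ends at 3, Abm7 ends at 7, B7 ends at 8, Aadd9 ends at 11, Abdim ends at 15, D7 ends at 19, C7 ends at 21, Badd9 ends at 23.
Beat 23 falls within Badd9.

Badd9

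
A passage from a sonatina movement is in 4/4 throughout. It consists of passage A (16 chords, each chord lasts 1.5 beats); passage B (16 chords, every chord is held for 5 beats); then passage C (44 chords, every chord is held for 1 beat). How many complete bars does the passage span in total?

A: 16 × 1.5 = 24 beats = 6 bars.
B: 16 × 5 = 80 beats = 20 bars.
C: 44 × 1 = 44 beats = 11 bars.
Total: 6 + 20 + 11 = 37 bars.

37 bars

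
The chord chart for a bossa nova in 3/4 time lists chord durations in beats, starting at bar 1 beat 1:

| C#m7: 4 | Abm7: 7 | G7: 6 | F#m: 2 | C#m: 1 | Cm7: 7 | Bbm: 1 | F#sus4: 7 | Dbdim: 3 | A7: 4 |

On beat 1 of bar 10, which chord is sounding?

Beat 1 of bar 10 is beat (10−1)×3 + 1 = 28 overall.
Running totals: C#m7 ends at 4, Abm7 ends at 11, G7 ends at 17, F#m ends at 19, C#m ends at 20, Cm7 ends at 27, Bbm ends at 28.
Beat 28 falls within Bbm.

Bbm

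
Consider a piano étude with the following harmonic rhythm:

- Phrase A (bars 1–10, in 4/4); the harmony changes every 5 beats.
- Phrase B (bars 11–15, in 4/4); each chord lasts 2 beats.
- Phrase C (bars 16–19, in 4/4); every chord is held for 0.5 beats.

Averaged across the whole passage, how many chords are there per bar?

A: 10 × 4 = 40 beats ÷ 5 = 8 chords.
B: 5 × 4 = 20 beats ÷ 2 = 10 chords.
C: 4 × 4 = 16 beats ÷ 0.5 = 32 chords.
Overall: 50 chords over 19 bars → 50/19 = 50/19 chords per bar.

50/19 chords per bar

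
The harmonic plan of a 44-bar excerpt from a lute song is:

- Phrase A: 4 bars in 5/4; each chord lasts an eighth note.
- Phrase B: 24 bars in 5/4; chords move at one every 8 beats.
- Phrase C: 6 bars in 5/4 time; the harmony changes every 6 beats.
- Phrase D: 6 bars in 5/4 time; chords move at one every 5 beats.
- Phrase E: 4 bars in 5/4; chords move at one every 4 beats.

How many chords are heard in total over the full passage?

A: 4·5 = 20 beats, 20/0.5 = 40 chords.
B: 24·5 = 120 beats, 120/8 = 15 chords.
C: 6·5 = 30 beats, 30/6 = 5 chords.
D: 6·5 = 30 beats, 30/5 = 6 chords.
E: 4·5 = 20 beats, 20/4 = 5 chords.
Total: 40 + 15 + 5 + 6 + 5 = 71.

71 chords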